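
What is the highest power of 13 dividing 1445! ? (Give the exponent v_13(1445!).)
v_13(1445!) = 119

Legendre's formula: v_p(n!) = Σ_{k ≥ 1} ⌊n / p^k⌋. For p = 13, n = 1445, the terms are:
  ⌊1445/13^1⌋ = ⌊1445/13⌋ = 111
  ⌊1445/13^2⌋ = ⌊1445/169⌋ = 8
(the next term ⌊1445/13^3⌋ = 0, terminating the sum). Summing: v_13(1445!) = 111 + 8 = 119.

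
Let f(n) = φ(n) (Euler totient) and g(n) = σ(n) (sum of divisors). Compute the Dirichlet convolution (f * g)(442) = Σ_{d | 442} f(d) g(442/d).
(φ * σ)(442) = 3536

Divisors of 442: [1, 2, 13, 17, 26, 34, 221, 442]. For each d | 442:
  d = 1: φ(1) · σ(442/1) = 1 · 756 = 756
  d = 2: φ(2) · σ(442/2) = 1 · 252 = 252
  d = 13: φ(13) · σ(442/13) = 12 · 54 = 648
  d = 17: φ(17) · σ(442/17) = 16 · 42 = 672
  d = 26: φ(26) · σ(442/26) = 12 · 18 = 216
  d = 34: φ(34) · σ(442/34) = 16 · 14 = 224
  d = 221: φ(221) · σ(442/221) = 192 · 3 = 576
  d = 442: φ(442) · σ(442/442) = 192 · 1 = 192
Summing: (φ * σ)(442) = 756 + 252 + 648 + 672 + 216 + 224 + 576 + 192 = 3536.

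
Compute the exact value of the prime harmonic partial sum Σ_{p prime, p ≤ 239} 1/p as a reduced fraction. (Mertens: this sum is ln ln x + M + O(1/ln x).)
Σ 1/p = 2098799936456271323771652759516428422371386490386771476792994918184499649543226735989117756998751/1062411448280052319722448549835623701226301211611796930357321893850294264731624591303255041960530

π(239) = 52, so the primes ≤ 239 are [2, 3, 5, 7, 11, 13, 17, 19, 23, 29, 31, 37, 41, 43, 47, 53, 59, 61, 67, 71, 73, 79, 83, 89, 97, 101, 103, 107, 109, 113, 127, 131, 137, 139, 149, 151, 157, 163, 167, 173, 179, 181, 191, 193, 197, 199, 211, 223, 227, 229, 233, 239]. Summing 1/p over these primes: 2098799936456271323771652759516428422371386490386771476792994918184499649543226735989117756998751/1062411448280052319722448549835623701226301211611796930357321893850294264731624591303255041960530 ≈ 1.9755. Mertens estimate ln ln(239) + 0.2615 ≈ 1.9620.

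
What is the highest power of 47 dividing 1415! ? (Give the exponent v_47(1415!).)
v_47(1415!) = 30

Legendre's formula: v_p(n!) = Σ_{k ≥ 1} ⌊n / p^k⌋. For p = 47, n = 1415, the terms are:
  ⌊1415/47^1⌋ = ⌊1415/47⌋ = 30
(the next term ⌊1415/47^2⌋ = 0, terminating the sum). Summing: v_47(1415!) = 30 = 30.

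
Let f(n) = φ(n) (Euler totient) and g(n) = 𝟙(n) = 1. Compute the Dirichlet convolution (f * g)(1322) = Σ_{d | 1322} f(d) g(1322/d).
(φ * 𝟙)(1322) = 1322

Divisors of 1322: [1, 2, 661, 1322]. For each d | 1322:
  d = 1: φ(1) · 𝟙(1322/1) = 1 · 1 = 1
  d = 2: φ(2) · 𝟙(1322/2) = 1 · 1 = 1
  d = 661: φ(661) · 𝟙(1322/661) = 660 · 1 = 660
  d = 1322: φ(1322) · 𝟙(1322/1322) = 660 · 1 = 660
Summing: (φ * 𝟙)(1322) = 1 + 1 + 660 + 660 = 1322.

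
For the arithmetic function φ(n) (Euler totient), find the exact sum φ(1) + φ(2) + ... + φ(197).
Σ_{n ≤ 197} φ(n) = 11894

Compute φ(n) for each 1 ≤ n ≤ 197: φ(1) = 1, φ(2) = 1, φ(3) = 2, φ(4) = 2, φ(5) = 4, φ(6) = 2, φ(7) = 6, φ(8) = 4, φ(9) = 6, φ(10) = 4, φ(11) = 10, φ(12) = 4, φ(13) = 12, φ(14) = 6, φ(15) = 8, φ(16) = 8, φ(17) = 16, φ(18) = 6, φ(19) = 18, φ(20) = 8, φ(21) = 12, φ(22) = 10, φ(23) = 22, φ(24) = 8, φ(25) = 20, φ(26) = 12, φ(27) = 18, φ(28) = 12, φ(29) = 28, φ(30) = 8, φ(31) = 30, φ(32) = 16, φ(33) = 20, φ(34) = 16, φ(35) = 24, φ(36) = 12, φ(37) = 36, φ(38) = 18, φ(39) = 24, φ(40) = 16, φ(41) = 40, φ(42) = 12, φ(43) = 42, φ(44) = 20, φ(45) = 24, φ(46) = 22, φ(47) = 46, φ(48) = 16, φ(49) = 42, φ(50) = 20, φ(51) = 32, φ(52) = 24, φ(53) = 52, φ(54) = 18, φ(55) = 40, φ(56) = 24, φ(57) = 36, φ(58) = 28, φ(59) = 58, φ(60) = 16, φ(61) = 60, φ(62) = 30, φ(63) = 36, φ(64) = 32, φ(65) = 48, φ(66) = 20, φ(67) = 66, φ(68) = 32, φ(69) = 44, φ(70) = 24, φ(71) = 70, φ(72) = 24, φ(73) = 72, φ(74) = 36, φ(75) = 40, φ(76) = 36, φ(77) = 60, φ(78) = 24, φ(79) = 78, φ(80) = 32, φ(81) = 54, φ(82) = 40, φ(83) = 82, φ(84) = 24, φ(85) = 64, φ(86) = 42, φ(87) = 56, φ(88) = 40, φ(89) = 88, φ(90) = 24, φ(91) = 72, φ(92) = 44, φ(93) = 60, φ(94) = 46, φ(95) = 72, φ(96) = 32, φ(97) = 96, φ(98) = 42, φ(99) = 60, φ(100) = 40, φ(101) = 100, φ(102) = 32, φ(103) = 102, φ(104) = 48, φ(105) = 48, φ(106) = 52, φ(107) = 106, φ(108) = 36, φ(109) = 108, φ(110) = 40, φ(111) = 72, φ(112) = 48, φ(113) = 112, φ(114) = 36, φ(115) = 88, φ(116) = 56, φ(117) = 72, φ(118) = 58, φ(119) = 96, φ(120) = 32, φ(121) = 110, φ(122) = 60, φ(123) = 80, φ(124) = 60, φ(125) = 100, φ(126) = 36, φ(127) = 126, φ(128) = 64, φ(129) = 84, φ(130) = 48, φ(131) = 130, φ(132) = 40, φ(133) = 108, φ(134) = 66, φ(135) = 72, φ(136) = 64, φ(137) = 136, φ(138) = 44, φ(139) = 138, φ(140) = 48, φ(141) = 92, φ(142) = 70, φ(143) = 120, φ(144) = 48, φ(145) = 112, φ(146) = 72, φ(147) = 84, φ(148) = 72, φ(149) = 148, φ(150) = 40, φ(151) = 150, φ(152) = 72, φ(153) = 96, φ(154) = 60, φ(155) = 120, φ(156) = 48, φ(157) = 156, φ(158) = 78, φ(159) = 104, φ(160) = 64, φ(161) = 132, φ(162) = 54, φ(163) = 162, φ(164) = 80, φ(165) = 80, φ(166) = 82, φ(167) = 166, φ(168) = 48, φ(169) = 156, φ(170) = 64, φ(171) = 108, φ(172) = 84, φ(173) = 172, φ(174) = 56, φ(175) = 120, φ(176) = 80, φ(177) = 116, φ(178) = 88, φ(179) = 178, φ(180) = 48, φ(181) = 180, φ(182) = 72, φ(183) = 120, φ(184) = 88, φ(185) = 144, φ(186) = 60, φ(187) = 160, φ(188) = 92, φ(189) = 108, φ(190) = 72, φ(191) = 190, φ(192) = 64, φ(193) = 192, φ(194) = 96, φ(195) = 96, φ(196) = 84, φ(197) = 196. Summing all 197 values: 11894. (Average order: Σ_{n ≤ x} φ(n) ~ (3/π²) x². For x = 197, (3/π²)·197² ≈ 11796.52.)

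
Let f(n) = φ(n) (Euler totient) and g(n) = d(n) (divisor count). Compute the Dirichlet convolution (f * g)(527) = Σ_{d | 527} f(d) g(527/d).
(φ * d)(527) = 576

Divisors of 527: [1, 17, 31, 527]. For each d | 527:
  d = 1: φ(1) · d(527/1) = 1 · 4 = 4
  d = 17: φ(17) · d(527/17) = 16 · 2 = 32
  d = 31: φ(31) · d(527/31) = 30 · 2 = 60
  d = 527: φ(527) · d(527/527) = 480 · 1 = 480
Summing: (φ * d)(527) = 4 + 32 + 60 + 480 = 576.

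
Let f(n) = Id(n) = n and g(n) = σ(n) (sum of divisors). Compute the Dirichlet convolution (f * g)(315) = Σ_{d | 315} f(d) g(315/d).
(Id * σ)(315) = 5610

Divisors of 315: [1, 3, 5, 7, 9, 15, 21, 35, 45, 63, 105, 315]. For each d | 315:
  d = 1: Id(1) · σ(315/1) = 1 · 624 = 624
  d = 3: Id(3) · σ(315/3) = 3 · 192 = 576
  d = 5: Id(5) · σ(315/5) = 5 · 104 = 520
  d = 7: Id(7) · σ(315/7) = 7 · 78 = 546
  d = 9: Id(9) · σ(315/9) = 9 · 48 = 432
  d = 15: Id(15) · σ(315/15) = 15 · 32 = 480
  d = 21: Id(21) · σ(315/21) = 21 · 24 = 504
  d = 35: Id(35) · σ(315/35) = 35 · 13 = 455
  d = 45: Id(45) · σ(315/45) = 45 · 8 = 360
  d = 63: Id(63) · σ(315/63) = 63 · 6 = 378
  d = 105: Id(105) · σ(315/105) = 105 · 4 = 420
  d = 315: Id(315) · σ(315/315) = 315 · 1 = 315
Summing: (Id * σ)(315) = 624 + 576 + 520 + 546 + 432 + 480 + 504 + 455 + 360 + 378 + 420 + 315 = 5610.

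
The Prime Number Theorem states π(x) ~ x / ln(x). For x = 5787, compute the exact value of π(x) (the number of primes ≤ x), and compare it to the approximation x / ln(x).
π(5787) = 759;  x/ln(x) ≈ 667.98;  relative error ≈ 11.99%.

Directly count primes up to 5787: π(5787) = 759. The PNT approximation gives 5787/ln(5787) ≈ 5787/8.66337 ≈ 667.98. Relative error (π(x) − x/ln(x)) / π(x) ≈ 11.99%; the approximation is known to undercount slightly (Li(x) is a better estimate).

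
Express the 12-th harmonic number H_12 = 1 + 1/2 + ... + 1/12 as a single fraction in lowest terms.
H_12 = 86021/27720

Direct summation: H_12 = 1 + 1/2 + ... + 1/12. The least common denominator is lcm(1, ..., 12) = 27720; over this denominator the numerator is 27720 + 13860 + 9240 + 6930 + 5544 + 4620 + 3960 + 3465 + 3080 + 2772 + 2520 + 2310 = 86021, so H_12 = 86021/27720 (already in lowest terms) ≈ 3.10321. (The PNT-adjacent estimate ln(12) + γ ≈ 3.06212 matches within O(1/n).)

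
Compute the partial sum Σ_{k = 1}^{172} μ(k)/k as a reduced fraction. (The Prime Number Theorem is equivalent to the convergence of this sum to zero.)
Σ μ(k)/k = 976794744883260874795165001864511964953389627727401386703595517/962947420735983927056946215901134429196419130606213075415963491270

Values of μ(k) for 1 ≤ k ≤ 172: μ(1) = 1, μ(2) = -1, μ(3) = -1, μ(5) = -1, μ(6) = 1, μ(7) = -1, μ(10) = 1, μ(11) = -1, μ(13) = -1, μ(14) = 1, μ(15) = 1, μ(17) = -1, μ(19) = -1, μ(21) = 1, μ(22) = 1, μ(23) = -1, μ(26) = 1, μ(29) = -1, μ(30) = -1, μ(31) = -1, μ(33) = 1, μ(34) = 1, μ(35) = 1, μ(37) = -1, μ(38) = 1, μ(39) = 1, μ(41) = -1, μ(42) = -1, μ(43) = -1, μ(46) = 1, μ(47) = -1, μ(51) = 1, μ(53) = -1, μ(55) = 1, μ(57) = 1, μ(58) = 1, μ(59) = -1, μ(61) = -1, μ(62) = 1, μ(65) = 1, μ(66) = -1, μ(67) = -1, μ(69) = 1, μ(70) = -1, μ(71) = -1, μ(73) = -1, μ(74) = 1, μ(77) = 1, μ(78) = -1, μ(79) = -1, μ(82) = 1, μ(83) = -1, μ(85) = 1, μ(86) = 1, μ(87) = 1, μ(89) = -1, μ(91) = 1, μ(93) = 1, μ(94) = 1, μ(95) = 1, μ(97) = -1, μ(101) = -1, μ(102) = -1, μ(103) = -1, μ(105) = -1, μ(106) = 1, μ(107) = -1, μ(109) = -1, μ(110) = -1, μ(111) = 1, μ(113) = -1, μ(114) = -1, μ(115) = 1, μ(118) = 1, μ(119) = 1, μ(122) = 1, μ(123) = 1, μ(127) = -1, μ(129) = 1, μ(130) = -1, μ(131) = -1, μ(133) = 1, μ(134) = 1, μ(137) = -1, μ(138) = -1, μ(139) = -1, μ(141) = 1, μ(142) = 1, μ(143) = 1, μ(145) = 1, μ(146) = 1, μ(149) = -1, μ(151) = -1, μ(154) = -1, μ(155) = 1, μ(157) = -1, μ(158) = 1, μ(159) = 1, μ(161) = 1, μ(163) = -1, μ(165) = -1, μ(166) = 1, μ(167) = -1, μ(170) = -1, with μ = 0 on non-squarefree integers. Summing μ(k)/k for k where μ(k) ≠ 0 gives 976794744883260874795165001864511964953389627727401386703595517/962947420735983927056946215901134429196419130606213075415963491270 ≈ 0.0010. (PNT ⟺ this sum → 0 as n → ∞.)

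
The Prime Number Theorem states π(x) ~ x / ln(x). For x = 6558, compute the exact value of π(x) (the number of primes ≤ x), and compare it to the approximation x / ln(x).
π(6558) = 847;  x/ln(x) ≈ 746.21;  relative error ≈ 11.90%.

Directly count primes up to 6558: π(6558) = 847. The PNT approximation gives 6558/ln(6558) ≈ 6558/8.78844 ≈ 746.21. Relative error (π(x) − x/ln(x)) / π(x) ≈ 11.90%; the approximation is known to undercount slightly (Li(x) is a better estimate).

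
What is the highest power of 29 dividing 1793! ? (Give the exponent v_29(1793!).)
v_29(1793!) = 63

Legendre's formula: v_p(n!) = Σ_{k ≥ 1} ⌊n / p^k⌋. For p = 29, n = 1793, the terms are:
  ⌊1793/29^1⌋ = ⌊1793/29⌋ = 61
  ⌊1793/29^2⌋ = ⌊1793/841⌋ = 2
(the next term ⌊1793/29^3⌋ = 0, terminating the sum). Summing: v_29(1793!) = 61 + 2 = 63.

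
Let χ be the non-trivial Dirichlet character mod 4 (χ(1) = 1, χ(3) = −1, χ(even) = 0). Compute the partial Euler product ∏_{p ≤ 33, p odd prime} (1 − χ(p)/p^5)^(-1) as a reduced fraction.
∏ = 52015810615424538455317584769582112629834289625/52216435813704314792391924764477903837266444288

The odd primes p ≤ 33 are [3, 5, 7, 11, 13, 17, 19, 23, 29, 31]. For each, χ(p) = 1 if p ≡ 1 mod 4, χ(p) = −1 if p ≡ 3 mod 4. Taking (1 − χ(p)/p^5)^(-1) = p^5/(p^5 − χ(p)): (1 − (-1)/3^5)^(-1) · (1 − (1)/5^5)^(-1) · (1 − (-1)/7^5)^(-1) · (1 − (-1)/11^5)^(-1) · (1 − (1)/13^5)^(-1) · (1 − (1)/17^5)^(-1) · (1 − (-1)/19^5)^(-1) · (1 − (-1)/23^5)^(-1) · (1 − (1)/29^5)^(-1) · (1 − (-1)/31^5)^(-1) = 52015810615424538455317584769582112629834289625/52216435813704314792391924764477903837266444288.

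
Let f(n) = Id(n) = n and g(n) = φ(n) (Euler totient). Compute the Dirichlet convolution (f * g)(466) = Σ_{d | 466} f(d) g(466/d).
(Id * φ)(466) = 1395

Divisors of 466: [1, 2, 233, 466]. For each d | 466:
  d = 1: Id(1) · φ(466/1) = 1 · 232 = 232
  d = 2: Id(2) · φ(466/2) = 2 · 232 = 464
  d = 233: Id(233) · φ(466/233) = 233 · 1 = 233
  d = 466: Id(466) · φ(466/466) = 466 · 1 = 466
Summing: (Id * φ)(466) = 232 + 464 + 233 + 466 = 1395.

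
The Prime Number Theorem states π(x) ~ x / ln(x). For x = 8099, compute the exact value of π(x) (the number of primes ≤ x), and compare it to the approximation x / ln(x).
π(8099) = 1018;  x/ln(x) ≈ 899.94;  relative error ≈ 11.60%.

Directly count primes up to 8099: π(8099) = 1018. The PNT approximation gives 8099/ln(8099) ≈ 8099/8.99950 ≈ 899.94. Relative error (π(x) − x/ln(x)) / π(x) ≈ 11.60%; the approximation is known to undercount slightly (Li(x) is a better estimate).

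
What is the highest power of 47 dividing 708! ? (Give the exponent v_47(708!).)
v_47(708!) = 15

Legendre's formula: v_p(n!) = Σ_{k ≥ 1} ⌊n / p^k⌋. For p = 47, n = 708, the terms are:
  ⌊708/47^1⌋ = ⌊708/47⌋ = 15
(the next term ⌊708/47^2⌋ = 0, terminating the sum). Summing: v_47(708!) = 15 = 15.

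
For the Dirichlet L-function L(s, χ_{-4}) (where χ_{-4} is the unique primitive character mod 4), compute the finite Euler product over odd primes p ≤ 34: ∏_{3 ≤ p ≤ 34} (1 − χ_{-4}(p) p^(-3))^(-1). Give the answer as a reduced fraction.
∏ = 16829566118167783909225/17369167366519535960064

The odd primes p ≤ 34 are [3, 5, 7, 11, 13, 17, 19, 23, 29, 31]. For each, χ(p) = 1 if p ≡ 1 mod 4, χ(p) = −1 if p ≡ 3 mod 4. Taking (1 − χ(p)/p^3)^(-1) = p^3/(p^3 − χ(p)): (1 − (-1)/3^3)^(-1) · (1 − (1)/5^3)^(-1) · (1 − (-1)/7^3)^(-1) · (1 − (-1)/11^3)^(-1) · (1 − (1)/13^3)^(-1) · (1 − (1)/17^3)^(-1) · (1 − (-1)/19^3)^(-1) · (1 − (-1)/23^3)^(-1) · (1 − (1)/29^3)^(-1) · (1 − (-1)/31^3)^(-1) = 16829566118167783909225/17369167366519535960064.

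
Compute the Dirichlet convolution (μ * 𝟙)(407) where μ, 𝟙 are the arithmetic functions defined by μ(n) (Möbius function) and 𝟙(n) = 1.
(μ * 𝟙)(407) = 0

Divisors of 407: [1, 11, 37, 407]. For each d | 407:
  d = 1: μ(1) · 𝟙(407/1) = 1 · 1 = 1
  d = 11: μ(11) · 𝟙(407/11) = -1 · 1 = -1
  d = 37: μ(37) · 𝟙(407/37) = -1 · 1 = -1
  d = 407: μ(407) · 𝟙(407/407) = 1 · 1 = 1
Summing: (μ * 𝟙)(407) = 1 + -1 + -1 + 1 = 0.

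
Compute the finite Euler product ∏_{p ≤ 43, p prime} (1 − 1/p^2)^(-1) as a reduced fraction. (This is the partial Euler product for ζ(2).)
∏ = 1688189817927745147112851/1030750286035260801024000

The primes p ≤ 43 are [2, 3, 5, 7, 11, 13, 17, 19, 23, 29, 31, 37, 41, 43]. For each prime, (1 − 1/p^2)^(-1) = p^2 / (p^2 − 1). The product is (1 − 1/2^2)^(-1), (1 − 1/3^2)^(-1), (1 − 1/5^2)^(-1), (1 − 1/7^2)^(-1), (1 − 1/11^2)^(-1), (1 − 1/13^2)^(-1), (1 − 1/17^2)^(-1), (1 − 1/19^2)^(-1), (1 − 1/23^2)^(-1), (1 − 1/29^2)^(-1), (1 − 1/31^2)^(-1), (1 − 1/37^2)^(-1), (1 − 1/41^2)^(-1), (1 − 1/43^2)^(-1) = ∏ p^2 / (p^2 − 1) = 1688189817927745147112851/1030750286035260801024000.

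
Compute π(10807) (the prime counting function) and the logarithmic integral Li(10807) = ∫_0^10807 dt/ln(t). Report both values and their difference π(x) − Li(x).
π(10807) = 1315;  Li(10807) ≈ 1333.38;  π(x) − Li(x) ≈ -18.38.

Direct count of primes ≤ 10807 gives π(10807) = 1315. Numerical evaluation of the logarithmic integral gives Li(10807) ≈ 1333.38. The difference π(x) − Li(x) ≈ -18.38 is typically negative for small/moderate x (Li(x) overestimates), though Littlewood's theorem shows this sign changes infinitely often.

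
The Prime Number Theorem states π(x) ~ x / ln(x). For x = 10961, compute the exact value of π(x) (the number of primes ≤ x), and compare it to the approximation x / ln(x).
π(10961) = 1331;  x/ln(x) ≈ 1178.34;  relative error ≈ 11.47%.

Directly count primes up to 10961: π(10961) = 1331. The PNT approximation gives 10961/ln(10961) ≈ 10961/9.30210 ≈ 1178.34. Relative error (π(x) − x/ln(x)) / π(x) ≈ 11.47%; the approximation is known to undercount slightly (Li(x) is a better estimate).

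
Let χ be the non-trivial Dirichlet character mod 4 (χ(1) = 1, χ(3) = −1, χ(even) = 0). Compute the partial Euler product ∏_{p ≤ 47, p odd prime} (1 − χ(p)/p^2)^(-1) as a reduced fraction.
∏ = 114726379539814929565547/125247697987829760000000

The odd primes p ≤ 47 are [3, 5, 7, 11, 13, 17, 19, 23, 29, 31, 37, 41, 43, 47]. For each, χ(p) = 1 if p ≡ 1 mod 4, χ(p) = −1 if p ≡ 3 mod 4. Taking (1 − χ(p)/p^2)^(-1) = p^2/(p^2 − χ(p)): (1 − (-1)/3^2)^(-1) · (1 − (1)/5^2)^(-1) · (1 − (-1)/7^2)^(-1) · (1 − (-1)/11^2)^(-1) · (1 − (1)/13^2)^(-1) · (1 − (1)/17^2)^(-1) · (1 − (-1)/19^2)^(-1) · (1 − (-1)/23^2)^(-1) · (1 − (1)/29^2)^(-1) · (1 − (-1)/31^2)^(-1) · (1 − (1)/37^2)^(-1) · (1 − (1)/41^2)^(-1) · (1 − (-1)/43^2)^(-1) · (1 − (-1)/47^2)^(-1) = 114726379539814929565547/125247697987829760000000.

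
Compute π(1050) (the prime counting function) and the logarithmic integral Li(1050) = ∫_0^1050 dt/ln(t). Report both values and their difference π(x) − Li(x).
π(1050) = 176;  Li(1050) ≈ 184.82;  π(x) − Li(x) ≈ -8.82.

Direct count of primes ≤ 1050 gives π(1050) = 176. Numerical evaluation of the logarithmic integral gives Li(1050) ≈ 184.82. The difference π(x) − Li(x) ≈ -8.82 is typically negative for small/moderate x (Li(x) overestimates), though Littlewood's theorem shows this sign changes infinitely often.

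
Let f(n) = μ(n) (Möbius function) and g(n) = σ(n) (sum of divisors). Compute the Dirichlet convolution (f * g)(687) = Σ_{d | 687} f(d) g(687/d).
(μ * σ)(687) = 687

Divisors of 687: [1, 3, 229, 687]. For each d | 687:
  d = 1: μ(1) · σ(687/1) = 1 · 920 = 920
  d = 3: μ(3) · σ(687/3) = -1 · 230 = -230
  d = 229: μ(229) · σ(687/229) = -1 · 4 = -4
  d = 687: μ(687) · σ(687/687) = 1 · 1 = 1
Summing: (μ * σ)(687) = 920 + -230 + -4 + 1 = 687.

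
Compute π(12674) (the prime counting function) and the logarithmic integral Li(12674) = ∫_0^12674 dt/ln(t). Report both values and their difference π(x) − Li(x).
π(12674) = 1514;  Li(12674) ≈ 1532.65;  π(x) − Li(x) ≈ -18.65.

Direct count of primes ≤ 12674 gives π(12674) = 1514. Numerical evaluation of the logarithmic integral gives Li(12674) ≈ 1532.65. The difference π(x) − Li(x) ≈ -18.65 is typically negative for small/moderate x (Li(x) overestimates), though Littlewood's theorem shows this sign changes infinitely often.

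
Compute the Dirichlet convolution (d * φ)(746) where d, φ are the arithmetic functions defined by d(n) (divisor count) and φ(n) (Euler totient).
(d * φ)(746) = 1122

Divisors of 746: [1, 2, 373, 746]. For each d | 746:
  d = 1: d(1) · φ(746/1) = 1 · 372 = 372
  d = 2: d(2) · φ(746/2) = 2 · 372 = 744
  d = 373: d(373) · φ(746/373) = 2 · 1 = 2
  d = 746: d(746) · φ(746/746) = 4 · 1 = 4
Summing: (d * φ)(746) = 372 + 744 + 2 + 4 = 1122.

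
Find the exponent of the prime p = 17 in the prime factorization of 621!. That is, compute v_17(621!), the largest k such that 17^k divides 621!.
v_17(621!) = 38

Legendre's formula: v_p(n!) = Σ_{k ≥ 1} ⌊n / p^k⌋. For p = 17, n = 621, the terms are:
  ⌊621/17^1⌋ = ⌊621/17⌋ = 36
  ⌊621/17^2⌋ = ⌊621/289⌋ = 2
(the next term ⌊621/17^3⌋ = 0, terminating the sum). Summing: v_17(621!) = 36 + 2 = 38.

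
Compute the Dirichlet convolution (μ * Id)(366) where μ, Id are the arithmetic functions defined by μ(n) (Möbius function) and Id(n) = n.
(μ * Id)(366) = 120

Divisors of 366: [1, 2, 3, 6, 61, 122, 183, 366]. For each d | 366:
  d = 1: μ(1) · Id(366/1) = 1 · 366 = 366
  d = 2: μ(2) · Id(366/2) = -1 · 183 = -183
  d = 3: μ(3) · Id(366/3) = -1 · 122 = -122
  d = 6: μ(6) · Id(366/6) = 1 · 61 = 61
  d = 61: μ(61) · Id(366/61) = -1 · 6 = -6
  d = 122: μ(122) · Id(366/122) = 1 · 3 = 3
  d = 183: μ(183) · Id(366/183) = 1 · 2 = 2
  d = 366: μ(366) · Id(366/366) = -1 · 1 = -1
Summing: (μ * Id)(366) = 366 + -183 + -122 + 61 + -6 + 3 + 2 + -1 = 120.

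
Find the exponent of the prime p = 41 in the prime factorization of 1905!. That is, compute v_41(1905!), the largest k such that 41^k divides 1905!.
v_41(1905!) = 47

Legendre's formula: v_p(n!) = Σ_{k ≥ 1} ⌊n / p^k⌋. For p = 41, n = 1905, the terms are:
  ⌊1905/41^1⌋ = ⌊1905/41⌋ = 46
  ⌊1905/41^2⌋ = ⌊1905/1681⌋ = 1
(the next term ⌊1905/41^3⌋ = 0, terminating the sum). Summing: v_41(1905!) = 46 + 1 = 47.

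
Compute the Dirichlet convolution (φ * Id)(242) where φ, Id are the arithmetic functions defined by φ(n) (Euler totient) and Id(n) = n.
(φ * Id)(242) = 1023

Divisors of 242: [1, 2, 11, 22, 121, 242]. For each d | 242:
  d = 1: φ(1) · Id(242/1) = 1 · 242 = 242
  d = 2: φ(2) · Id(242/2) = 1 · 121 = 121
  d = 11: φ(11) · Id(242/11) = 10 · 22 = 220
  d = 22: φ(22) · Id(242/22) = 10 · 11 = 110
  d = 121: φ(121) · Id(242/121) = 110 · 2 = 220
  d = 242: φ(242) · Id(242/242) = 110 · 1 = 110
Summing: (φ * Id)(242) = 242 + 121 + 220 + 110 + 220 + 110 = 1023.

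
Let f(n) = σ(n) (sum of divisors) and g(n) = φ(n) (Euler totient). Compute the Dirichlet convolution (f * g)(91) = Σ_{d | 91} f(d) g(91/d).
(σ * φ)(91) = 364

Divisors of 91: [1, 7, 13, 91]. For each d | 91:
  d = 1: σ(1) · φ(91/1) = 1 · 72 = 72
  d = 7: σ(7) · φ(91/7) = 8 · 12 = 96
  d = 13: σ(13) · φ(91/13) = 14 · 6 = 84
  d = 91: σ(91) · φ(91/91) = 112 · 1 = 112
Summing: (σ * φ)(91) = 72 + 96 + 84 + 112 = 364.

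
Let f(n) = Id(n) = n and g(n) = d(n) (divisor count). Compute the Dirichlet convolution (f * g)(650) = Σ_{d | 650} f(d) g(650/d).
(Id * d)(650) = 2280

Divisors of 650: [1, 2, 5, 10, 13, 25, 26, 50, 65, 130, 325, 650]. For each d | 650:
  d = 1: Id(1) · d(650/1) = 1 · 12 = 12
  d = 2: Id(2) · d(650/2) = 2 · 6 = 12
  d = 5: Id(5) · d(650/5) = 5 · 8 = 40
  d = 10: Id(10) · d(650/10) = 10 · 4 = 40
  d = 13: Id(13) · d(650/13) = 13 · 6 = 78
  d = 25: Id(25) · d(650/25) = 25 · 4 = 100
  d = 26: Id(26) · d(650/26) = 26 · 3 = 78
  d = 50: Id(50) · d(650/50) = 50 · 2 = 100
  d = 65: Id(65) · d(650/65) = 65 · 4 = 260
  d = 130: Id(130) · d(650/130) = 130 · 2 = 260
  d = 325: Id(325) · d(650/325) = 325 · 2 = 650
  d = 650: Id(650) · d(650/650) = 650 · 1 = 650
Summing: (Id * d)(650) = 12 + 12 + 40 + 40 + 78 + 100 + 78 + 100 + 260 + 260 + 650 + 650 = 2280.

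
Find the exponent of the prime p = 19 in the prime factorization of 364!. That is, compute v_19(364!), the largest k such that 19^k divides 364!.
v_19(364!) = 20

Legendre's formula: v_p(n!) = Σ_{k ≥ 1} ⌊n / p^k⌋. For p = 19, n = 364, the terms are:
  ⌊364/19^1⌋ = ⌊364/19⌋ = 19
  ⌊364/19^2⌋ = ⌊364/361⌋ = 1
(the next term ⌊364/19^3⌋ = 0, terminating the sum). Summing: v_19(364!) = 19 + 1 = 20.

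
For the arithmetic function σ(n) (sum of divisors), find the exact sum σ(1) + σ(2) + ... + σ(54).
Σ_{n ≤ 54} σ(n) = 2424

Compute σ(n) for each 1 ≤ n ≤ 54: σ(1) = 1, σ(2) = 3, σ(3) = 4, σ(4) = 7, σ(5) = 6, σ(6) = 12, σ(7) = 8, σ(8) = 15, σ(9) = 13, σ(10) = 18, σ(11) = 12, σ(12) = 28, σ(13) = 14, σ(14) = 24, σ(15) = 24, σ(16) = 31, σ(17) = 18, σ(18) = 39, σ(19) = 20, σ(20) = 42, σ(21) = 32, σ(22) = 36, σ(23) = 24, σ(24) = 60, σ(25) = 31, σ(26) = 42, σ(27) = 40, σ(28) = 56, σ(29) = 30, σ(30) = 72, σ(31) = 32, σ(32) = 63, σ(33) = 48, σ(34) = 54, σ(35) = 48, σ(36) = 91, σ(37) = 38, σ(38) = 60, σ(39) = 56, σ(40) = 90, σ(41) = 42, σ(42) = 96, σ(43) = 44, σ(44) = 84, σ(45) = 78, σ(46) = 72, σ(47) = 48, σ(48) = 124, σ(49) = 57, σ(50) = 93, σ(51) = 72, σ(52) = 98, σ(53) = 54, σ(54) = 120. Summing all 54 values: 2424. (Average order: Σ_{n ≤ x} σ(n) ~ (π²/12) x². For x = 54, (π²/12)·54² ≈ 2398.31.)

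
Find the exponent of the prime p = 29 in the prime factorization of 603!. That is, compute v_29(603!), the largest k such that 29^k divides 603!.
v_29(603!) = 20

Legendre's formula: v_p(n!) = Σ_{k ≥ 1} ⌊n / p^k⌋. For p = 29, n = 603, the terms are:
  ⌊603/29^1⌋ = ⌊603/29⌋ = 20
(the next term ⌊603/29^2⌋ = 0, terminating the sum). Summing: v_29(603!) = 20 = 20.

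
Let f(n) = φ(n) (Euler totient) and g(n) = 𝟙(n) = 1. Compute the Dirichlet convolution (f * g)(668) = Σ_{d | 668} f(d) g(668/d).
(φ * 𝟙)(668) = 668

Divisors of 668: [1, 2, 4, 167, 334, 668]. For each d | 668:
  d = 1: φ(1) · 𝟙(668/1) = 1 · 1 = 1
  d = 2: φ(2) · 𝟙(668/2) = 1 · 1 = 1
  d = 4: φ(4) · 𝟙(668/4) = 2 · 1 = 2
  d = 167: φ(167) · 𝟙(668/167) = 166 · 1 = 166
  d = 334: φ(334) · 𝟙(668/334) = 166 · 1 = 166
  d = 668: φ(668) · 𝟙(668/668) = 332 · 1 = 332
Summing: (φ * 𝟙)(668) = 1 + 1 + 2 + 166 + 166 + 332 = 668.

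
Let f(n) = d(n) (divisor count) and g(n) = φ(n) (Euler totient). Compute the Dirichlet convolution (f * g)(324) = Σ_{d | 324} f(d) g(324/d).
(d * φ)(324) = 847

Divisors of 324: [1, 2, 3, 4, 6, 9, 12, 18, 27, 36, 54, 81, 108, 162, 324]. For each d | 324:
  d = 1: d(1) · φ(324/1) = 1 · 108 = 108
  d = 2: d(2) · φ(324/2) = 2 · 54 = 108
  d = 3: d(3) · φ(324/3) = 2 · 36 = 72
  d = 4: d(4) · φ(324/4) = 3 · 54 = 162
  d = 6: d(6) · φ(324/6) = 4 · 18 = 72
  d = 9: d(9) · φ(324/9) = 3 · 12 = 36
  d = 12: d(12) · φ(324/12) = 6 · 18 = 108
  d = 18: d(18) · φ(324/18) = 6 · 6 = 36
  d = 27: d(27) · φ(324/27) = 4 · 4 = 16
  d = 36: d(36) · φ(324/36) = 9 · 6 = 54
  d = 54: d(54) · φ(324/54) = 8 · 2 = 16
  d = 81: d(81) · φ(324/81) = 5 · 2 = 10
  d = 108: d(108) · φ(324/108) = 12 · 2 = 24
  d = 162: d(162) · φ(324/162) = 10 · 1 = 10
  d = 324: d(324) · φ(324/324) = 15 · 1 = 15
Summing: (d * φ)(324) = 108 + 108 + 72 + 162 + 72 + 36 + 108 + 36 + 16 + 54 + 16 + 10 + 24 + 10 + 15 = 847.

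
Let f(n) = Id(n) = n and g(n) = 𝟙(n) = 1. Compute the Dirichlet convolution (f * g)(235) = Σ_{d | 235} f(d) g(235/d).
(Id * 𝟙)(235) = 288

Divisors of 235: [1, 5, 47, 235]. For each d | 235:
  d = 1: Id(1) · 𝟙(235/1) = 1 · 1 = 1
  d = 5: Id(5) · 𝟙(235/5) = 5 · 1 = 5
  d = 47: Id(47) · 𝟙(235/47) = 47 · 1 = 47
  d = 235: Id(235) · 𝟙(235/235) = 235 · 1 = 235
Summing: (Id * 𝟙)(235) = 1 + 5 + 47 + 235 = 288.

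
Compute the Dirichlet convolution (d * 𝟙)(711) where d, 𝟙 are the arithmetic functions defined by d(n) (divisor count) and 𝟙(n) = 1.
(d * 𝟙)(711) = 18

Divisors of 711: [1, 3, 9, 79, 237, 711]. For each d | 711:
  d = 1: d(1) · 𝟙(711/1) = 1 · 1 = 1
  d = 3: d(3) · 𝟙(711/3) = 2 · 1 = 2
  d = 9: d(9) · 𝟙(711/9) = 3 · 1 = 3
  d = 79: d(79) · 𝟙(711/79) = 2 · 1 = 2
  d = 237: d(237) · 𝟙(711/237) = 4 · 1 = 4
  d = 711: d(711) · 𝟙(711/711) = 6 · 1 = 6
Summing: (d * 𝟙)(711) = 1 + 2 + 3 + 2 + 4 + 6 = 18.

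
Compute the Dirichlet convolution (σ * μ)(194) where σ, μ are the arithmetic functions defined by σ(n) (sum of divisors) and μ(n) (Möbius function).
(σ * μ)(194) = 194

Divisors of 194: [1, 2, 97, 194]. For each d | 194:
  d = 1: σ(1) · μ(194/1) = 1 · 1 = 1
  d = 2: σ(2) · μ(194/2) = 3 · -1 = -3
  d = 97: σ(97) · μ(194/97) = 98 · -1 = -98
  d = 194: σ(194) · μ(194/194) = 294 · 1 = 294
Summing: (σ * μ)(194) = 1 + -3 + -98 + 294 = 194.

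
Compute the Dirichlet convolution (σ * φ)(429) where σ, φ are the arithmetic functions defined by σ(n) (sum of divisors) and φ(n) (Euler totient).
(σ * φ)(429) = 3432

Divisors of 429: [1, 3, 11, 13, 33, 39, 143, 429]. For each d | 429:
  d = 1: σ(1) · φ(429/1) = 1 · 240 = 240
  d = 3: σ(3) · φ(429/3) = 4 · 120 = 480
  d = 11: σ(11) · φ(429/11) = 12 · 24 = 288
  d = 13: σ(13) · φ(429/13) = 14 · 20 = 280
  d = 33: σ(33) · φ(429/33) = 48 · 12 = 576
  d = 39: σ(39) · φ(429/39) = 56 · 10 = 560
  d = 143: σ(143) · φ(429/143) = 168 · 2 = 336
  d = 429: σ(429) · φ(429/429) = 672 · 1 = 672
Summing: (σ * φ)(429) = 240 + 480 + 288 + 280 + 576 + 560 + 336 + 672 = 3432.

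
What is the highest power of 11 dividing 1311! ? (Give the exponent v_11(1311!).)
v_11(1311!) = 129

Legendre's formula: v_p(n!) = Σ_{k ≥ 1} ⌊n / p^k⌋. For p = 11, n = 1311, the terms are:
  ⌊1311/11^1⌋ = ⌊1311/11⌋ = 119
  ⌊1311/11^2⌋ = ⌊1311/121⌋ = 10
(the next term ⌊1311/11^3⌋ = 0, terminating the sum). Summing: v_11(1311!) = 119 + 10 = 129.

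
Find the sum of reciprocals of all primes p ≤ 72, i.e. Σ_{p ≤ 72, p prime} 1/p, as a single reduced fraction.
Σ 1/p = 972416614407737400870501653/557940830126698960967415390

π(72) = 20, so the primes ≤ 72 are [2, 3, 5, 7, 11, 13, 17, 19, 23, 29, 31, 37, 41, 43, 47, 53, 59, 61, 67, 71]. Summing 1/p over these primes: 972416614407737400870501653/557940830126698960967415390 ≈ 1.7429. Mertens estimate ln ln(72) + 0.2615 ≈ 1.7147.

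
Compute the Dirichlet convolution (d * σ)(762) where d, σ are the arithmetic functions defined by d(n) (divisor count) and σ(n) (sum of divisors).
(d * σ)(762) = 3900

Divisors of 762: [1, 2, 3, 6, 127, 254, 381, 762]. For each d | 762:
  d = 1: d(1) · σ(762/1) = 1 · 1536 = 1536
  d = 2: d(2) · σ(762/2) = 2 · 512 = 1024
  d = 3: d(3) · σ(762/3) = 2 · 384 = 768
  d = 6: d(6) · σ(762/6) = 4 · 128 = 512
  d = 127: d(127) · σ(762/127) = 2 · 12 = 24
  d = 254: d(254) · σ(762/254) = 4 · 4 = 16
  d = 381: d(381) · σ(762/381) = 4 · 3 = 12
  d = 762: d(762) · σ(762/762) = 8 · 1 = 8
Summing: (d * σ)(762) = 1536 + 1024 + 768 + 512 + 24 + 16 + 12 + 8 = 3900.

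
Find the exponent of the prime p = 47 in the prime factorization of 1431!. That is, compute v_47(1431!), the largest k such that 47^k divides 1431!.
v_47(1431!) = 30

Legendre's formula: v_p(n!) = Σ_{k ≥ 1} ⌊n / p^k⌋. For p = 47, n = 1431, the terms are:
  ⌊1431/47^1⌋ = ⌊1431/47⌋ = 30
(the next term ⌊1431/47^2⌋ = 0, terminating the sum). Summing: v_47(1431!) = 30 = 30.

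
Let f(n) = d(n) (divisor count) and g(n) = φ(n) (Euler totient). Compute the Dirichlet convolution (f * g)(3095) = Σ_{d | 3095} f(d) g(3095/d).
(d * φ)(3095) = 3720

Divisors of 3095: [1, 5, 619, 3095]. For each d | 3095:
  d = 1: d(1) · φ(3095/1) = 1 · 2472 = 2472
  d = 5: d(5) · φ(3095/5) = 2 · 618 = 1236
  d = 619: d(619) · φ(3095/619) = 2 · 4 = 8
  d = 3095: d(3095) · φ(3095/3095) = 4 · 1 = 4
Summing: (d * φ)(3095) = 2472 + 1236 + 8 + 4 = 3720.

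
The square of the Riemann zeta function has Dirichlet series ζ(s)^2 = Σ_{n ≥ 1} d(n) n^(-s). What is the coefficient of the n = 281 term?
d(281) = 2

ζ(s)^2 = (Σ 1/m^s)(Σ 1/k^s). The coefficient of 1/n^s in the product is the number of ordered pairs (m, k) with mk = n, which equals d(n). For n = 281, divisors are [1, 281], so d(281) = 2.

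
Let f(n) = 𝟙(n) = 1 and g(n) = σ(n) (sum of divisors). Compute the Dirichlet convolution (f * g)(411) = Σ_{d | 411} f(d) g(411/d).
(𝟙 * σ)(411) = 695

Divisors of 411: [1, 3, 137, 411]. For each d | 411:
  d = 1: 𝟙(1) · σ(411/1) = 1 · 552 = 552
  d = 3: 𝟙(3) · σ(411/3) = 1 · 138 = 138
  d = 137: 𝟙(137) · σ(411/137) = 1 · 4 = 4
  d = 411: 𝟙(411) · σ(411/411) = 1 · 1 = 1
Summing: (𝟙 * σ)(411) = 552 + 138 + 4 + 1 = 695.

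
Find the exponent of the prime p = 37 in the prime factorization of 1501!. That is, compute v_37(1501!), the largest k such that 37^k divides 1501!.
v_37(1501!) = 41

Legendre's formula: v_p(n!) = Σ_{k ≥ 1} ⌊n / p^k⌋. For p = 37, n = 1501, the terms are:
  ⌊1501/37^1⌋ = ⌊1501/37⌋ = 40
  ⌊1501/37^2⌋ = ⌊1501/1369⌋ = 1
(the next term ⌊1501/37^3⌋ = 0, terminating the sum). Summing: v_37(1501!) = 40 + 1 = 41.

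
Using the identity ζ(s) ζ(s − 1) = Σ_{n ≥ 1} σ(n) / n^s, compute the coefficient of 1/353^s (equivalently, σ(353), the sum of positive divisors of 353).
σ(353) = 354

In the product (Σ m^0/m^s)(Σ k / k^s) = Σ (Σ_{d | n} d) / n^s, the coefficient of 1/n^s is σ(n) = Σ_{d | n} d. For n = 353, divisors are [1, 353]; summing: σ(353) = 354.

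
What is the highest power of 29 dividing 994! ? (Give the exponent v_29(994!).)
v_29(994!) = 35

Legendre's formula: v_p(n!) = Σ_{k ≥ 1} ⌊n / p^k⌋. For p = 29, n = 994, the terms are:
  ⌊994/29^1⌋ = ⌊994/29⌋ = 34
  ⌊994/29^2⌋ = ⌊994/841⌋ = 1
(the next term ⌊994/29^3⌋ = 0, terminating the sum). Summing: v_29(994!) = 34 + 1 = 35.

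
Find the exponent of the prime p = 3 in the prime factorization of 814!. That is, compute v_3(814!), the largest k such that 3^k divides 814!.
v_3(814!) = 405

Legendre's formula: v_p(n!) = Σ_{k ≥ 1} ⌊n / p^k⌋. For p = 3, n = 814, the terms are:
  ⌊814/3^1⌋ = ⌊814/3⌋ = 271
  ⌊814/3^2⌋ = ⌊814/9⌋ = 90
  ⌊814/3^3⌋ = ⌊814/27⌋ = 30
  ⌊814/3^4⌋ = ⌊814/81⌋ = 10
  ⌊814/3^5⌋ = ⌊814/243⌋ = 3
  ⌊814/3^6⌋ = ⌊814/729⌋ = 1
(the next term ⌊814/3^7⌋ = 0, terminating the sum). Summing: v_3(814!) = 271 + 90 + 30 + 10 + 3 + 1 = 405.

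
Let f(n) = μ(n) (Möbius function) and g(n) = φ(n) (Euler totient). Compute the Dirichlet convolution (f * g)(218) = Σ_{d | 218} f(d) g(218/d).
(μ * φ)(218) = 0

Divisors of 218: [1, 2, 109, 218]. For each d | 218:
  d = 1: μ(1) · φ(218/1) = 1 · 108 = 108
  d = 2: μ(2) · φ(218/2) = -1 · 108 = -108
  d = 109: μ(109) · φ(218/109) = -1 · 1 = -1
  d = 218: μ(218) · φ(218/218) = 1 · 1 = 1
Summing: (μ * φ)(218) = 108 + -108 + -1 + 1 = 0.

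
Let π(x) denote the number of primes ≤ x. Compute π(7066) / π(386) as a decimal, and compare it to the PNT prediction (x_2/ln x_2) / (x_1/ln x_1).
π(7066)/π(386) = 907/76 ≈ 11.9342;  PNT prediction ≈ 12.3012.

π(386) = 76 and π(7066) = 907, so π(7066)/π(386) ≈ 11.9342. The PNT-predicted ratio is (7066/ln(7066)) / (386/ln(386)) ≈ 12.3012. The two agree to within a few percent, as expected.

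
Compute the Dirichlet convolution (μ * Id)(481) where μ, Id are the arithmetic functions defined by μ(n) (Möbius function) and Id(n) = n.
(μ * Id)(481) = 432

Divisors of 481: [1, 13, 37, 481]. For each d | 481:
  d = 1: μ(1) · Id(481/1) = 1 · 481 = 481
  d = 13: μ(13) · Id(481/13) = -1 · 37 = -37
  d = 37: μ(37) · Id(481/37) = -1 · 13 = -13
  d = 481: μ(481) · Id(481/481) = 1 · 1 = 1
Summing: (μ * Id)(481) = 481 + -37 + -13 + 1 = 432.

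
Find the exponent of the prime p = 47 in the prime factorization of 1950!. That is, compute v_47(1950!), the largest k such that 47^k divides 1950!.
v_47(1950!) = 41

Legendre's formula: v_p(n!) = Σ_{k ≥ 1} ⌊n / p^k⌋. For p = 47, n = 1950, the terms are:
  ⌊1950/47^1⌋ = ⌊1950/47⌋ = 41
(the next term ⌊1950/47^2⌋ = 0, terminating the sum). Summing: v_47(1950!) = 41 = 41.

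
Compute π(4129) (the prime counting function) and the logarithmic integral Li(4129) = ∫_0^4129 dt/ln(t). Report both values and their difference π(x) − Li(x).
π(4129) = 568;  Li(4129) ≈ 580.89;  π(x) − Li(x) ≈ -12.89.

Direct count of primes ≤ 4129 gives π(4129) = 568. Numerical evaluation of the logarithmic integral gives Li(4129) ≈ 580.89. The difference π(x) − Li(x) ≈ -12.89 is typically negative for small/moderate x (Li(x) overestimates), though Littlewood's theorem shows this sign changes infinitely often.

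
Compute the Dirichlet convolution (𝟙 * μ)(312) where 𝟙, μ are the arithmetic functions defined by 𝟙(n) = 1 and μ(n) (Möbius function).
(𝟙 * μ)(312) = 0

Divisors of 312: [1, 2, 3, 4, 6, 8, 12, 13, 24, 26, 39, 52, 78, 104, 156, 312]. For each d | 312:
  d = 1: 𝟙(1) · μ(312/1) = 1 · 0 = 0
  d = 2: 𝟙(2) · μ(312/2) = 1 · 0 = 0
  d = 3: 𝟙(3) · μ(312/3) = 1 · 0 = 0
  d = 4: 𝟙(4) · μ(312/4) = 1 · -1 = -1
  d = 6: 𝟙(6) · μ(312/6) = 1 · 0 = 0
  d = 8: 𝟙(8) · μ(312/8) = 1 · 1 = 1
  d = 12: 𝟙(12) · μ(312/12) = 1 · 1 = 1
  d = 13: 𝟙(13) · μ(312/13) = 1 · 0 = 0
  d = 24: 𝟙(24) · μ(312/24) = 1 · -1 = -1
  d = 26: 𝟙(26) · μ(312/26) = 1 · 0 = 0
  d = 39: 𝟙(39) · μ(312/39) = 1 · 0 = 0
  d = 52: 𝟙(52) · μ(312/52) = 1 · 1 = 1
  d = 78: 𝟙(78) · μ(312/78) = 1 · 0 = 0
  d = 104: 𝟙(104) · μ(312/104) = 1 · -1 = -1
  d = 156: 𝟙(156) · μ(312/156) = 1 · -1 = -1
  d = 312: 𝟙(312) · μ(312/312) = 1 · 1 = 1
Summing: (𝟙 * μ)(312) = 0 + 0 + 0 + -1 + 0 + 1 + 1 + 0 + -1 + 0 + 0 + 1 + 0 + -1 + -1 + 1 = 0.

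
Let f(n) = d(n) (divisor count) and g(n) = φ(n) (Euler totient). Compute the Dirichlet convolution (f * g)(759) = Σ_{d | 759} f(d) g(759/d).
(d * φ)(759) = 1152

Divisors of 759: [1, 3, 11, 23, 33, 69, 253, 759]. For each d | 759:
  d = 1: d(1) · φ(759/1) = 1 · 440 = 440
  d = 3: d(3) · φ(759/3) = 2 · 220 = 440
  d = 11: d(11) · φ(759/11) = 2 · 44 = 88
  d = 23: d(23) · φ(759/23) = 2 · 20 = 40
  d = 33: d(33) · φ(759/33) = 4 · 22 = 88
  d = 69: d(69) · φ(759/69) = 4 · 10 = 40
  d = 253: d(253) · φ(759/253) = 4 · 2 = 8
  d = 759: d(759) · φ(759/759) = 8 · 1 = 8
Summing: (d * φ)(759) = 440 + 440 + 88 + 40 + 88 + 40 + 8 + 8 = 1152.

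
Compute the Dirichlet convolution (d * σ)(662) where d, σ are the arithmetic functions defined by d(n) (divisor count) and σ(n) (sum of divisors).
(d * σ)(662) = 1670

Divisors of 662: [1, 2, 331, 662]. For each d | 662:
  d = 1: d(1) · σ(662/1) = 1 · 996 = 996
  d = 2: d(2) · σ(662/2) = 2 · 332 = 664
  d = 331: d(331) · σ(662/331) = 2 · 3 = 6
  d = 662: d(662) · σ(662/662) = 4 · 1 = 4
Summing: (d * σ)(662) = 996 + 664 + 6 + 4 = 1670.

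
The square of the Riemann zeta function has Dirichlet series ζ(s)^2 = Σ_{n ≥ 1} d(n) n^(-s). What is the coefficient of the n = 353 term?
d(353) = 2

ζ(s)^2 = (Σ 1/m^s)(Σ 1/k^s). The coefficient of 1/n^s in the product is the number of ordered pairs (m, k) with mk = n, which equals d(n). For n = 353, divisors are [1, 353], so d(353) = 2.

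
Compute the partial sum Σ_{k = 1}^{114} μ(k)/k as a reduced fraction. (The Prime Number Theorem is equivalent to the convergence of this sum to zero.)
Σ μ(k)/k = -78111734742604811120482861063208714211896204/2257861045744114842010371877967404463805334785

Values of μ(k) for 1 ≤ k ≤ 114: μ(1) = 1, μ(2) = -1, μ(3) = -1, μ(5) = -1, μ(6) = 1, μ(7) = -1, μ(10) = 1, μ(11) = -1, μ(13) = -1, μ(14) = 1, μ(15) = 1, μ(17) = -1, μ(19) = -1, μ(21) = 1, μ(22) = 1, μ(23) = -1, μ(26) = 1, μ(29) = -1, μ(30) = -1, μ(31) = -1, μ(33) = 1, μ(34) = 1, μ(35) = 1, μ(37) = -1, μ(38) = 1, μ(39) = 1, μ(41) = -1, μ(42) = -1, μ(43) = -1, μ(46) = 1, μ(47) = -1, μ(51) = 1, μ(53) = -1, μ(55) = 1, μ(57) = 1, μ(58) = 1, μ(59) = -1, μ(61) = -1, μ(62) = 1, μ(65) = 1, μ(66) = -1, μ(67) = -1, μ(69) = 1, μ(70) = -1, μ(71) = -1, μ(73) = -1, μ(74) = 1, μ(77) = 1, μ(78) = -1, μ(79) = -1, μ(82) = 1, μ(83) = -1, μ(85) = 1, μ(86) = 1, μ(87) = 1, μ(89) = -1, μ(91) = 1, μ(93) = 1, μ(94) = 1, μ(95) = 1, μ(97) = -1, μ(101) = -1, μ(102) = -1, μ(103) = -1, μ(105) = -1, μ(106) = 1, μ(107) = -1, μ(109) = -1, μ(110) = -1, μ(111) = 1, μ(113) = -1, μ(114) = -1, with μ = 0 on non-squarefree integers. Summing μ(k)/k for k where μ(k) ≠ 0 gives -78111734742604811120482861063208714211896204/2257861045744114842010371877967404463805334785 ≈ -0.0346. (PNT ⟺ this sum → 0 as n → ∞.)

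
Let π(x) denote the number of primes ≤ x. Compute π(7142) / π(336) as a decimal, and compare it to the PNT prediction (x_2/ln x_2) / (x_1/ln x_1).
π(7142)/π(336) = 914/67 ≈ 13.6418;  PNT prediction ≈ 13.9342.

π(336) = 67 and π(7142) = 914, so π(7142)/π(336) ≈ 13.6418. The PNT-predicted ratio is (7142/ln(7142)) / (336/ln(336)) ≈ 13.9342. The two agree to within a few percent, as expected.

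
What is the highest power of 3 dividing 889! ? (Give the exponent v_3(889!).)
v_3(889!) = 440

Legendre's formula: v_p(n!) = Σ_{k ≥ 1} ⌊n / p^k⌋. For p = 3, n = 889, the terms are:
  ⌊889/3^1⌋ = ⌊889/3⌋ = 296
  ⌊889/3^2⌋ = ⌊889/9⌋ = 98
  ⌊889/3^3⌋ = ⌊889/27⌋ = 32
  ⌊889/3^4⌋ = ⌊889/81⌋ = 10
  ⌊889/3^5⌋ = ⌊889/243⌋ = 3
  ⌊889/3^6⌋ = ⌊889/729⌋ = 1
(the next term ⌊889/3^7⌋ = 0, terminating the sum). Summing: v_3(889!) = 296 + 98 + 32 + 10 + 3 + 1 = 440.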